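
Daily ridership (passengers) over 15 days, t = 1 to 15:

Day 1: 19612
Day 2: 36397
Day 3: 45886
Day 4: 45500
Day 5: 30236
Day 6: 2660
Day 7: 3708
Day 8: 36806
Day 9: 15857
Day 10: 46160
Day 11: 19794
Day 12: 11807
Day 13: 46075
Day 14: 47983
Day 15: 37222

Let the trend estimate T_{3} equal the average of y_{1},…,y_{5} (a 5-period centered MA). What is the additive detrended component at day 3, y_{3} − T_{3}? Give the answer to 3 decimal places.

10359.800

Trend T_3 = (19612 + 36397 + 45886 + 45500 + 30236) / 5 = 177631/5 = 35526.20000
Detrended value: 45886 − 35526.20000 = 10359.800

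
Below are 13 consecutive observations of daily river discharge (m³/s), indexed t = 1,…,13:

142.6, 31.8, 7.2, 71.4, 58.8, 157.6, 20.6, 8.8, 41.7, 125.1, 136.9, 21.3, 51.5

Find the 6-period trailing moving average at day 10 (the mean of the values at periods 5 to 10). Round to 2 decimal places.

68.77

Sum of periods 5–10: 58.8 + 157.6 + 20.6 + 8.8 + 41.7 + 125.1 = 412.6
Divide by 6: 412.6 / 6 = 68.77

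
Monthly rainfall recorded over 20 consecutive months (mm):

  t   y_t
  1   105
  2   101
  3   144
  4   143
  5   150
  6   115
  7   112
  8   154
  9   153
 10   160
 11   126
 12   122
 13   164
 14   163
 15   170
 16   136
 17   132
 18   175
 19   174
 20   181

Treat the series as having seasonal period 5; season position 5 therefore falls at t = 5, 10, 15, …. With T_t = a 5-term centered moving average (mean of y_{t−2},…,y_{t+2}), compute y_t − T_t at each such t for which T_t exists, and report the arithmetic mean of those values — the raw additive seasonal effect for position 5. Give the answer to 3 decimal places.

17.067

Season position 5 occurs at t = 5, 10, 15 (where T_t is defined).
t=5: T_5 = 132.80000; y_5 − T_5 = 150 − 132.80000 = 17.20000
t=10: T_10 = 143.00000; y_10 − T_10 = 160 − 143.00000 = 17.00000
t=15: T_15 = 153.00000; y_15 − T_15 = 170 − 153.00000 = 17.00000
Mean deviation: (17.20000 + 17.00000 + 17.00000) / 3 = 17.067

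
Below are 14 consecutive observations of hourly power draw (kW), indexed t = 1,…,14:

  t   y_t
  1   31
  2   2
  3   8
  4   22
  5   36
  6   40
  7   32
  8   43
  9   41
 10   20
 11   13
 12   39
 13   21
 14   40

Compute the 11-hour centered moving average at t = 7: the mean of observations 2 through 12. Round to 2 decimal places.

26.91

Sum of periods 2–12: 2 + 8 + 22 + 36 + 40 + 32 + 43 + 41 + 20 + 13 + 39 = 296
Divide by 11: 296 / 11 = 26.91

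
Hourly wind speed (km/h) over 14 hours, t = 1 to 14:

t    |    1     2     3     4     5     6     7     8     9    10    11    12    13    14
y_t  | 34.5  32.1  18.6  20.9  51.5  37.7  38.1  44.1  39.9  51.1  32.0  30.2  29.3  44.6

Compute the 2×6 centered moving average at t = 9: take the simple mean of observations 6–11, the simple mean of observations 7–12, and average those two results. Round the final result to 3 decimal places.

39.858

Sum over 6–11: 37.7 + 38.1 + 44.1 + 39.9 + 51.1 + 32.0 = 242.9
Sum over 7–12: 38.1 + 44.1 + 39.9 + 51.1 + 32.0 + 30.2 = 235.4
CMA at t=9 = (242.9 + 235.4) / (2·6) = 478.3 / 12 = 39.858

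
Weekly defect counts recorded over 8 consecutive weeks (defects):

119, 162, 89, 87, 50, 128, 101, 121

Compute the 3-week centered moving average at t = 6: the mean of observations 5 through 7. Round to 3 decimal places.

Sum of periods 5–7: 50 + 128 + 101 = 279
Divide by 3: 279 / 3 = 93.000

93.000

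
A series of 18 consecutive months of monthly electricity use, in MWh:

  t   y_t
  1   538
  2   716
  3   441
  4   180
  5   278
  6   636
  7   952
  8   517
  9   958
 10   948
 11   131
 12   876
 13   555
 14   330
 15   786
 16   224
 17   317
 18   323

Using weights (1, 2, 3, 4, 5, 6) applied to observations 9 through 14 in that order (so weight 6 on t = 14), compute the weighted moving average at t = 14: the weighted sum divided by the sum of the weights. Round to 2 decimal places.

Weighted sum: 1·958 + 2·948 + 3·131 + 4·876 + 5·555 + 6·330 = 958 + 1896 + 393 + 3504 + 2775 + 1980 = 11506
Weight total: 1 + 2 + 3 + 4 + 5 + 6 = 21
WMA = 11506 / 21 = 547.90

547.90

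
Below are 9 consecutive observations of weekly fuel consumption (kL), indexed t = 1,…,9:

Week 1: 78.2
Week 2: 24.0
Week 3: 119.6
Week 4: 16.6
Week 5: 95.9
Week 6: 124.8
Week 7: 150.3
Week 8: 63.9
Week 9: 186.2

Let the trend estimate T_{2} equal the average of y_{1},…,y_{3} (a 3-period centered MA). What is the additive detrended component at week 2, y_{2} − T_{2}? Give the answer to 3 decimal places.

-49.933

Trend T_2 = (78.2 + 24.0 + 119.6) / 3 = 221.8/3 = 73.93333
Detrended value: 24.0 − 73.93333 = -49.933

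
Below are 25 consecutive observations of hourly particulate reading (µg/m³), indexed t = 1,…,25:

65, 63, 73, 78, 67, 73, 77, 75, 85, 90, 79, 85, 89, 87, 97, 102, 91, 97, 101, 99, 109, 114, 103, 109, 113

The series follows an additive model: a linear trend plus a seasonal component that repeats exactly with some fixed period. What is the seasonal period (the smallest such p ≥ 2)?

6

First differences y_{t+1} − y_t: -2, 10, 5, -11, 6, 4, -2, 10, 5, -11, 6, 4, -2, 10, …
The difference pattern repeats every 6 terms and not for any smaller step, so p = 6.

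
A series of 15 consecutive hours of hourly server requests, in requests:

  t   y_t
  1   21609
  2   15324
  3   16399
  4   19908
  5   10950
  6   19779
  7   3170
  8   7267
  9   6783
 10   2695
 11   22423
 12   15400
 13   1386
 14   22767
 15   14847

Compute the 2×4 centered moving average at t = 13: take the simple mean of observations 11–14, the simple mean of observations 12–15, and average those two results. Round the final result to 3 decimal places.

Sum over 11–14: 22423 + 15400 + 1386 + 22767 = 61976
Sum over 12–15: 15400 + 1386 + 22767 + 14847 = 54400
CMA at t=13 = (61976 + 54400) / (2·4) = 116376 / 8 = 14547.000

14547.000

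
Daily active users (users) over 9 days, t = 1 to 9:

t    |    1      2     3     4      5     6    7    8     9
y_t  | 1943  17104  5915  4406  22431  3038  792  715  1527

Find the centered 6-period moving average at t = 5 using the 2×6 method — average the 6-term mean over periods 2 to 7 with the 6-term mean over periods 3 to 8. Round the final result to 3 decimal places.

7581.917

Sum over 2–7: 17104 + 5915 + 4406 + 22431 + 3038 + 792 = 53686
Sum over 3–8: 5915 + 4406 + 22431 + 3038 + 792 + 715 = 37297
CMA at t=5 = (53686 + 37297) / (2·6) = 90983 / 12 = 7581.917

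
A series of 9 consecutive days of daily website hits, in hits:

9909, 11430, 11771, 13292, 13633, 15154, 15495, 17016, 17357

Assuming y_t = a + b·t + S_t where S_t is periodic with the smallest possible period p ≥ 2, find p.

2

First differences y_{t+1} − y_t: 1521, 341, 1521, 341, 1521, 341, …
The difference pattern repeats every 2 terms and not for any smaller step, so p = 2.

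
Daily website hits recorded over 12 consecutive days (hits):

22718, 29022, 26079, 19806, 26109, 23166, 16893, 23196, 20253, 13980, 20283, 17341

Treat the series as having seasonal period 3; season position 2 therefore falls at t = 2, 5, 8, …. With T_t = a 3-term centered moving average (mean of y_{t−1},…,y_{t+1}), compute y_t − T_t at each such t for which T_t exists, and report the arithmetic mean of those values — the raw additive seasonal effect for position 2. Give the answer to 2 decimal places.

3082.00

Season position 2 occurs at t = 2, 5, 8, 11 (where T_t is defined).
t=2: T_2 = 25939.6667; y_2 − T_2 = 29022 − 25939.6667 = 3082.3333
t=5: T_5 = 23027.0000; y_5 − T_5 = 26109 − 23027.0000 = 3082.0000
t=8: T_8 = 20114.0000; y_8 − T_8 = 23196 − 20114.0000 = 3082.0000
t=11: T_11 = 17201.3333; y_11 − T_11 = 20283 − 17201.3333 = 3081.6667
Mean deviation: (3082.3333 + 3082.0000 + 3082.0000 + 3081.6667) / 4 = 3082.00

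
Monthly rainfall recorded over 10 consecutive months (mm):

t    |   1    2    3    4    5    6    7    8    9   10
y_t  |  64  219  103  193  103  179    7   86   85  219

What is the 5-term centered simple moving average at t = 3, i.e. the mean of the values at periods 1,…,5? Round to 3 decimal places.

Sum of periods 1–5: 64 + 219 + 103 + 193 + 103 = 682
Divide by 5: 682 / 5 = 136.400

136.400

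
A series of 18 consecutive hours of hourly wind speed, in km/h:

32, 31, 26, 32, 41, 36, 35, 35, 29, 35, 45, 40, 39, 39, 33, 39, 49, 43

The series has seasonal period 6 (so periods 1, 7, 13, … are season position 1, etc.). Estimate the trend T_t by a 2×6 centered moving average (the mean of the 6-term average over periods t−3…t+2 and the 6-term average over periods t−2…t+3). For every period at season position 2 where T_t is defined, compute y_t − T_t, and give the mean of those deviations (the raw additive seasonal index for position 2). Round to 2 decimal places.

-0.50

Season position 2 occurs at t = 8, 14 (where T_t is defined).
t=8: T_8 = 35.5000; y_8 − T_8 = 35 − 35.5000 = -0.5000
t=14: T_14 = 39.5000; y_14 − T_14 = 39 − 39.5000 = -0.5000
Mean deviation: (-0.5000 + -0.5000) / 2 = -0.50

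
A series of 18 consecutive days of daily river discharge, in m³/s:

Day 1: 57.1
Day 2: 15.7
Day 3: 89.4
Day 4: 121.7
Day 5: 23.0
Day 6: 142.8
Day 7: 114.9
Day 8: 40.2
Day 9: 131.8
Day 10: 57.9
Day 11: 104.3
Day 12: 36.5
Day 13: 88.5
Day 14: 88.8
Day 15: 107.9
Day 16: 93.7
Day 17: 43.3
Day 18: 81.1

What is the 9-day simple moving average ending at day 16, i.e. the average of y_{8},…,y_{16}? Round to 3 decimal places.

Sum of periods 8–16: 40.2 + 131.8 + 57.9 + 104.3 + 36.5 + 88.5 + 88.8 + 107.9 + 93.7 = 749.6
Divide by 9: 749.6 / 9 = 83.289

83.289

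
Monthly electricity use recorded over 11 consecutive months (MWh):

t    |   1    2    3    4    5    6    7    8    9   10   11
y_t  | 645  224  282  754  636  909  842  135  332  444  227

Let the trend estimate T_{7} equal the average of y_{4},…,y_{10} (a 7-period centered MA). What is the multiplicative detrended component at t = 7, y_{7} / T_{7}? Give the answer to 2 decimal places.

Trend T_7 = (754 + 636 + 909 + 842 + 135 + 332 + 444) / 7 = 4052/7 = 578.8571
Ratio to trend: 842 / 578.8571 = 1.45

1.45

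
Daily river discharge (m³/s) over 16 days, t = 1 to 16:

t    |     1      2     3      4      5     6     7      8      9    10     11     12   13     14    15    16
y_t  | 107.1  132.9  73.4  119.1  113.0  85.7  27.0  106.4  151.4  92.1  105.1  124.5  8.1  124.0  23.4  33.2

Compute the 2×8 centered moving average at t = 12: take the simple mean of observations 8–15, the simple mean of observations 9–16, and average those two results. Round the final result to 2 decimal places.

Sum over 8–15: 106.4 + 151.4 + 92.1 + 105.1 + 124.5 + 8.1 + 124.0 + 23.4 = 735.0
Sum over 9–16: 151.4 + 92.1 + 105.1 + 124.5 + 8.1 + 124.0 + 23.4 + 33.2 = 661.8
CMA at t=12 = (735.0 + 661.8) / (2·8) = 1396.8 / 16 = 87.30

87.30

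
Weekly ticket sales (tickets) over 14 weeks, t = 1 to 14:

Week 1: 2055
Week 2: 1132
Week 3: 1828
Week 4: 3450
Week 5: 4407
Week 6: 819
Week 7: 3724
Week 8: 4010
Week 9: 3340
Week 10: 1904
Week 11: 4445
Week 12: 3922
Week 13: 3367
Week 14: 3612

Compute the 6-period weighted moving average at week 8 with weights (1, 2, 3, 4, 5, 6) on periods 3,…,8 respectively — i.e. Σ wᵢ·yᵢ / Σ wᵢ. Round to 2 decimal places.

3233.57

Weighted sum: 1·1828 + 2·3450 + 3·4407 + 4·819 + 5·3724 + 6·4010 = 1828 + 6900 + 13221 + 3276 + 18620 + 24060 = 67905
Weight total: 1 + 2 + 3 + 4 + 5 + 6 = 21
WMA = 67905 / 21 = 3233.57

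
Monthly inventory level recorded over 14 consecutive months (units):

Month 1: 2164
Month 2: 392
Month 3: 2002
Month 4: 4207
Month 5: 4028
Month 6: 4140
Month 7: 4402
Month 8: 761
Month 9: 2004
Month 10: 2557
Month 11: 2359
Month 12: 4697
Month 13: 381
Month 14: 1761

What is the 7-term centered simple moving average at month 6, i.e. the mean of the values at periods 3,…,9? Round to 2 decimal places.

Sum of periods 3–9: 2002 + 4207 + 4028 + 4140 + 4402 + 761 + 2004 = 21544
Divide by 7: 21544 / 7 = 3077.71

3077.71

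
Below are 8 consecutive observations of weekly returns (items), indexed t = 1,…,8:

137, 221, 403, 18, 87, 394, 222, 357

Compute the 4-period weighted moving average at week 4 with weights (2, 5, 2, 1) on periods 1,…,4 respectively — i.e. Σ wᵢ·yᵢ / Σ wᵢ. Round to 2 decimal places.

220.30

Weighted sum: 2·137 + 5·221 + 2·403 + 1·18 = 274 + 1105 + 806 + 18 = 2203
Weight total: 2 + 5 + 2 + 1 = 10
WMA = 2203 / 10 = 220.30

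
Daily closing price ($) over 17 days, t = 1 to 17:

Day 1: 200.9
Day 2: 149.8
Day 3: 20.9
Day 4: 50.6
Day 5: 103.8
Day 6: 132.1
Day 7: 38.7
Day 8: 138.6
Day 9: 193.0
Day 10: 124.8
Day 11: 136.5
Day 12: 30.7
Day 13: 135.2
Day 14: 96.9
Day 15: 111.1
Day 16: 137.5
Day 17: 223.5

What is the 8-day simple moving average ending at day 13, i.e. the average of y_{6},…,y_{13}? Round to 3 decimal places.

116.200

Sum of periods 6–13: 132.1 + 38.7 + 138.6 + 193.0 + 124.8 + 136.5 + 30.7 + 135.2 = 929.6
Divide by 8: 929.6 / 8 = 116.200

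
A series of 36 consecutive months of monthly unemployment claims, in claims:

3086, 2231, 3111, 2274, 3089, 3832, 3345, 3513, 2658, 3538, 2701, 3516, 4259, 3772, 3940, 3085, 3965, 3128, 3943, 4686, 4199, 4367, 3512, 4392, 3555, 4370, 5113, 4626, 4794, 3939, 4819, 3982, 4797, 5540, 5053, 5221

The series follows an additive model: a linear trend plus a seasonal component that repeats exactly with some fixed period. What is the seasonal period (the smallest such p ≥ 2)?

First differences y_{t+1} − y_t: -855, 880, -837, 815, 743, -487, 168, -855, 880, -837, 815, 743, -487, 168, -855, 880, …
The difference pattern repeats every 7 terms and not for any smaller step, so p = 7.

7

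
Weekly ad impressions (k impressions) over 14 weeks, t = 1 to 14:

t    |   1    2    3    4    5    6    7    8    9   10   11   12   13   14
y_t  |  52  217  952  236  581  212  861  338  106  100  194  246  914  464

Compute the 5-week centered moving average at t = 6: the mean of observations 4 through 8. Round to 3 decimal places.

Sum of periods 4–8: 236 + 581 + 212 + 861 + 338 = 2228
Divide by 5: 2228 / 5 = 445.600

445.600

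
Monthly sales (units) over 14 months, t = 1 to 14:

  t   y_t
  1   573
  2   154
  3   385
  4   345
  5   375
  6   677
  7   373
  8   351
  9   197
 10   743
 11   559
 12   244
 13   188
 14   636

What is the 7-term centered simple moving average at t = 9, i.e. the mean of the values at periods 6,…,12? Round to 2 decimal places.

Sum of periods 6–12: 677 + 373 + 351 + 197 + 743 + 559 + 244 = 3144
Divide by 7: 3144 / 7 = 449.14

449.14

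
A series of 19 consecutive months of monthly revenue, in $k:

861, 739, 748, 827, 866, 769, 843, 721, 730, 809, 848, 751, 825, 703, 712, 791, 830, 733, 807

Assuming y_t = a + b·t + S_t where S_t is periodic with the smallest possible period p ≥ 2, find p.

First differences y_{t+1} − y_t: -122, 9, 79, 39, -97, 74, -122, 9, 79, 39, -97, 74, -122, 9, …
The difference pattern repeats every 6 terms and not for any smaller step, so p = 6.

6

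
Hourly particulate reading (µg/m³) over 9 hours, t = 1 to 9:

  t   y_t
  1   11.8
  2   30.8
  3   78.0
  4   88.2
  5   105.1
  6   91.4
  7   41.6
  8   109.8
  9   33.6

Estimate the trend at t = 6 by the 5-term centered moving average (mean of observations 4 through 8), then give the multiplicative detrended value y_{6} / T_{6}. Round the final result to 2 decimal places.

1.05

Trend T_6 = (88.2 + 105.1 + 91.4 + 41.6 + 109.8) / 5 = 436.1/5 = 87.2200
Ratio to trend: 91.4 / 87.2200 = 1.05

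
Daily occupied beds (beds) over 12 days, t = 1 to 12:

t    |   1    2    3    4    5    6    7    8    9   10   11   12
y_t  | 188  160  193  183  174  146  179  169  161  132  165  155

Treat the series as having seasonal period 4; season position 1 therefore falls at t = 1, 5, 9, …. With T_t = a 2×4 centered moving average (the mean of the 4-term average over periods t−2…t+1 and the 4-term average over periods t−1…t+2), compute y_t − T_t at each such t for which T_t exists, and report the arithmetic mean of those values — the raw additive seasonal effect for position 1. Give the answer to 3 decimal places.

Season position 1 occurs at t = 5, 9 (where T_t is defined).
t=5: T_5 = 172.25000; y_5 − T_5 = 174 − 172.25000 = 1.75000
t=9: T_9 = 158.50000; y_9 − T_9 = 161 − 158.50000 = 2.50000
Mean deviation: (1.75000 + 2.50000) / 2 = 2.125

2.125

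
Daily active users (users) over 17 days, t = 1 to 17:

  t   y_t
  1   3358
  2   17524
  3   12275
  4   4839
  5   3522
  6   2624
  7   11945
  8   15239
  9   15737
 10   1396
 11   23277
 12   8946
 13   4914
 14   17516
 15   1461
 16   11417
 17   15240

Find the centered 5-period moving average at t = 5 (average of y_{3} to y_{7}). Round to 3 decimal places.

Sum of periods 3–7: 12275 + 4839 + 3522 + 2624 + 11945 = 35205
Divide by 5: 35205 / 5 = 7041.000

7041.000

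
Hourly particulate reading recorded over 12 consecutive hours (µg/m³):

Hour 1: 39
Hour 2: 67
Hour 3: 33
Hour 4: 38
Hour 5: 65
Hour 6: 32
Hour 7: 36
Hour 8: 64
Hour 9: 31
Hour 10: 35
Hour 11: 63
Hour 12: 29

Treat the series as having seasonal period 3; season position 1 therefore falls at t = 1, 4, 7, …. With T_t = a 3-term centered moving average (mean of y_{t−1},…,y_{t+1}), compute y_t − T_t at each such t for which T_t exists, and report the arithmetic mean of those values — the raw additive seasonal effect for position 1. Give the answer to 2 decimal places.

-7.78

Season position 1 occurs at t = 4, 7, 10 (where T_t is defined).
t=4: T_4 = 45.3333; y_4 − T_4 = 38 − 45.3333 = -7.3333
t=7: T_7 = 44.0000; y_7 − T_7 = 36 − 44.0000 = -8.0000
t=10: T_10 = 43.0000; y_10 − T_10 = 35 − 43.0000 = -8.0000
Mean deviation: (-7.3333 + -8.0000 + -8.0000) / 3 = -7.78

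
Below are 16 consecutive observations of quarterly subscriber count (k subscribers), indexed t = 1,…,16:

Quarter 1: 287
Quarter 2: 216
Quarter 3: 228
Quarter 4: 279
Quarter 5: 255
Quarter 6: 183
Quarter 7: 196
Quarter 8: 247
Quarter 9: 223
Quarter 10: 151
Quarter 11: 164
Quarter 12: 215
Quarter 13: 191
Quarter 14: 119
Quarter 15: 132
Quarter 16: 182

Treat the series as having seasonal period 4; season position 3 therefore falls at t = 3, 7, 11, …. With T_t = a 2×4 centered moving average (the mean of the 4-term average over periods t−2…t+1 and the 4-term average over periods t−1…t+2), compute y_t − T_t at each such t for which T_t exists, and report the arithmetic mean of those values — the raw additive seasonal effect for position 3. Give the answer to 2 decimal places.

-20.33

Season position 3 occurs at t = 3, 7, 11 (where T_t is defined).
t=3: T_3 = 248.5000; y_3 − T_3 = 228 − 248.5000 = -20.5000
t=7: T_7 = 216.2500; y_7 − T_7 = 196 − 216.2500 = -20.2500
t=11: T_11 = 184.2500; y_11 − T_11 = 164 − 184.2500 = -20.2500
Mean deviation: (-20.5000 + -20.2500 + -20.2500) / 3 = -20.33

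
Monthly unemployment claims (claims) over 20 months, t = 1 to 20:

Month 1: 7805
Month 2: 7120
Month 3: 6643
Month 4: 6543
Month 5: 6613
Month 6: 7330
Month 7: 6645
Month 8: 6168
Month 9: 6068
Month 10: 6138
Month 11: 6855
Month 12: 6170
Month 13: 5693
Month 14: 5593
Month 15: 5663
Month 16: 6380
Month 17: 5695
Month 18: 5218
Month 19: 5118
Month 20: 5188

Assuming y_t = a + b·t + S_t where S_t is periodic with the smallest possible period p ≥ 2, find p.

First differences y_{t+1} − y_t: -685, -477, -100, 70, 717, -685, -477, -100, 70, 717, -685, -477, …
The difference pattern repeats every 5 terms and not for any smaller step, so p = 5.

5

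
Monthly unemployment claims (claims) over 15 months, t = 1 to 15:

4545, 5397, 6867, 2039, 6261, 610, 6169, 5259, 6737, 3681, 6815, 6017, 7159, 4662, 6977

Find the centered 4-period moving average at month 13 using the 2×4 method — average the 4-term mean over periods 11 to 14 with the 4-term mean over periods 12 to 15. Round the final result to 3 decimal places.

6183.500

Sum over 11–14: 6815 + 6017 + 7159 + 4662 = 24653
Sum over 12–15: 6017 + 7159 + 4662 + 6977 = 24815
CMA at t=13 = (24653 + 24815) / (2·4) = 49468 / 8 = 6183.500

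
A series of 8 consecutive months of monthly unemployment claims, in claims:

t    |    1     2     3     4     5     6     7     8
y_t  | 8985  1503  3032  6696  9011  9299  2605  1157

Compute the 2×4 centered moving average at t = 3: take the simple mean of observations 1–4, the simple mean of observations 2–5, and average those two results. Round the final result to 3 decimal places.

5057.250

Sum over 1–4: 8985 + 1503 + 3032 + 6696 = 20216
Sum over 2–5: 1503 + 3032 + 6696 + 9011 = 20242
CMA at t=3 = (20216 + 20242) / (2·4) = 40458 / 8 = 5057.250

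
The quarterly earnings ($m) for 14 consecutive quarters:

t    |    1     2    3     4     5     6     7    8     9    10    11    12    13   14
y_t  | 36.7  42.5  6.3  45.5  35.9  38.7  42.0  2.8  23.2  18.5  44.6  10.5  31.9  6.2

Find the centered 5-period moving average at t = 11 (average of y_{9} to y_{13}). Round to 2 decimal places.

Sum of periods 9–13: 23.2 + 18.5 + 44.6 + 10.5 + 31.9 = 128.7
Divide by 5: 128.7 / 5 = 25.74

25.74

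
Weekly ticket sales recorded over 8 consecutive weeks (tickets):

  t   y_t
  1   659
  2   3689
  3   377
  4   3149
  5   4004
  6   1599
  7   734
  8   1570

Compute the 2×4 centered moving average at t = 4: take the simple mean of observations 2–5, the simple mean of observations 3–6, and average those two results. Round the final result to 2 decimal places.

2543.50

Sum over 2–5: 3689 + 377 + 3149 + 4004 = 11219
Sum over 3–6: 377 + 3149 + 4004 + 1599 = 9129
CMA at t=4 = (11219 + 9129) / (2·4) = 20348 / 8 = 2543.50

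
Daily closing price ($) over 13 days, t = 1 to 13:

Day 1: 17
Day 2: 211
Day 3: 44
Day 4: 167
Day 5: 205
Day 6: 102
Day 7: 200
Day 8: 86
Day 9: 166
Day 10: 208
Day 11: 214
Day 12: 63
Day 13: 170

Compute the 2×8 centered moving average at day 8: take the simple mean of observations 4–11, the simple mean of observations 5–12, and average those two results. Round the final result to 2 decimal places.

162.00

Sum over 4–11: 167 + 205 + 102 + 200 + 86 + 166 + 208 + 214 = 1348
Sum over 5–12: 205 + 102 + 200 + 86 + 166 + 208 + 214 + 63 = 1244
CMA at t=8 = (1348 + 1244) / (2·8) = 2592 / 16 = 162.00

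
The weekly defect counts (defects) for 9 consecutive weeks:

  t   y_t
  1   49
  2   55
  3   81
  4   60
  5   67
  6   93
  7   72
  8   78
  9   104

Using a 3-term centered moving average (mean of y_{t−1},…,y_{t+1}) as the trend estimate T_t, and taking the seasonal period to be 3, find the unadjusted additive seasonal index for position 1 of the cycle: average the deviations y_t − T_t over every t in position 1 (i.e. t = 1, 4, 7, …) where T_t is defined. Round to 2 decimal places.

Season position 1 occurs at t = 4, 7 (where T_t is defined).
t=4: T_4 = 69.3333; y_4 − T_4 = 60 − 69.3333 = -9.3333
t=7: T_7 = 81.0000; y_7 − T_7 = 72 − 81.0000 = -9.0000
Mean deviation: (-9.3333 + -9.0000) / 2 = -9.17

-9.17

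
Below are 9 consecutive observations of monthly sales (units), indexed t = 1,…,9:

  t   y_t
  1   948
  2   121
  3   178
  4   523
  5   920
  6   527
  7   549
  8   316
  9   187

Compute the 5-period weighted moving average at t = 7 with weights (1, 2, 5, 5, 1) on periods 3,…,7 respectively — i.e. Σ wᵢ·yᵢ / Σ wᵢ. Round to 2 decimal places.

643.43

Weighted sum: 1·178 + 2·523 + 5·920 + 5·527 + 1·549 = 178 + 1046 + 4600 + 2635 + 549 = 9008
Weight total: 1 + 2 + 5 + 5 + 1 = 14
WMA = 9008 / 14 = 643.43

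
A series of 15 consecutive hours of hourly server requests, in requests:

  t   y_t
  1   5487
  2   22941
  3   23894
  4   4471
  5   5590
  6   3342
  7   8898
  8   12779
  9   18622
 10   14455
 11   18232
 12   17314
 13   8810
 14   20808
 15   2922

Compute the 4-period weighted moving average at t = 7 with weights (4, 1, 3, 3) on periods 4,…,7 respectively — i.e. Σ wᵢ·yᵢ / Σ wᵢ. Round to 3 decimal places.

Weighted sum: 4·4471 + 1·5590 + 3·3342 + 3·8898 = 17884 + 5590 + 10026 + 26694 = 60194
Weight total: 4 + 1 + 3 + 3 = 11
WMA = 60194 / 11 = 5472.182

5472.182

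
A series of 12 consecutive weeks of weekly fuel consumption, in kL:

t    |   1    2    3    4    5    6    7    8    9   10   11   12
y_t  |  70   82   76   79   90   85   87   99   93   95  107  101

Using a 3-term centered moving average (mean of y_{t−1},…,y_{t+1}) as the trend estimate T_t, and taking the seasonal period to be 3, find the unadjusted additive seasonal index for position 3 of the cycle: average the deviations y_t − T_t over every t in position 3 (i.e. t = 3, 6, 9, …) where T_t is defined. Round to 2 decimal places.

-2.67

Season position 3 occurs at t = 3, 6, 9 (where T_t is defined).
t=3: T_3 = 79.0000; y_3 − T_3 = 76 − 79.0000 = -3.0000
t=6: T_6 = 87.3333; y_6 − T_6 = 85 − 87.3333 = -2.3333
t=9: T_9 = 95.6667; y_9 − T_9 = 93 − 95.6667 = -2.6667
Mean deviation: (-3.0000 + -2.3333 + -2.6667) / 3 = -2.67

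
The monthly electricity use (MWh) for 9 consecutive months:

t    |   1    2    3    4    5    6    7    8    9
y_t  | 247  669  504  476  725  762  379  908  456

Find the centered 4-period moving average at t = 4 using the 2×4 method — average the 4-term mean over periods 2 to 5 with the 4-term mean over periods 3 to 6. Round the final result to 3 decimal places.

605.125

Sum over 2–5: 669 + 504 + 476 + 725 = 2374
Sum over 3–6: 504 + 476 + 725 + 762 = 2467
CMA at t=4 = (2374 + 2467) / (2·4) = 4841 / 8 = 605.125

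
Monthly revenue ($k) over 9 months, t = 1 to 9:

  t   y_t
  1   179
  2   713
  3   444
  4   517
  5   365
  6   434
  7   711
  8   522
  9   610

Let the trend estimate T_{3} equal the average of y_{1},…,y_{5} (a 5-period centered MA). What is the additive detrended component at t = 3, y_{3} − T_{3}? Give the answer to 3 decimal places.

Trend T_3 = (179 + 713 + 444 + 517 + 365) / 5 = 2218/5 = 443.60000
Detrended value: 444 − 443.60000 = 0.400

0.400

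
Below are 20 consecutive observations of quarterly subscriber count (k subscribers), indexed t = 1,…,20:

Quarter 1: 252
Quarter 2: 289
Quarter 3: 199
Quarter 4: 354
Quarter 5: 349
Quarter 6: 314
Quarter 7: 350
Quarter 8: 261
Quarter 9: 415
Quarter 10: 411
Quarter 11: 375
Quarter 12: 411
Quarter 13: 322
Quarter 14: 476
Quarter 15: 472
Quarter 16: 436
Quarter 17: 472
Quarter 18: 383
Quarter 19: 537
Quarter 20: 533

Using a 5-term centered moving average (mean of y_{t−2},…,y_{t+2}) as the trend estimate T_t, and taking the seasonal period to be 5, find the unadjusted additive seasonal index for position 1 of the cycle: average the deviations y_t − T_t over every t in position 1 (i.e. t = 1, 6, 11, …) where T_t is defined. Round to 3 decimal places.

-11.733

Season position 1 occurs at t = 6, 11, 16 (where T_t is defined).
t=6: T_6 = 325.60000; y_6 − T_6 = 314 − 325.60000 = -11.60000
t=11: T_11 = 386.80000; y_11 − T_11 = 375 − 386.80000 = -11.80000
t=16: T_16 = 447.80000; y_16 − T_16 = 436 − 447.80000 = -11.80000
Mean deviation: (-11.60000 + -11.80000 + -11.80000) / 3 = -11.733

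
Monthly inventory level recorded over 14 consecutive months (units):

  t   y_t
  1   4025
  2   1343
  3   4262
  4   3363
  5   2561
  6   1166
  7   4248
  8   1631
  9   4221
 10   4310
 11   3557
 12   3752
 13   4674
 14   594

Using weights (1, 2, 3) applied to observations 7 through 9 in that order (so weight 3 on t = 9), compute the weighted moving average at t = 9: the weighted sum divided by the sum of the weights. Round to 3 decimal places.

3362.167

Weighted sum: 1·4248 + 2·1631 + 3·4221 = 4248 + 3262 + 12663 = 20173
Weight total: 1 + 2 + 3 = 6
WMA = 20173 / 6 = 3362.167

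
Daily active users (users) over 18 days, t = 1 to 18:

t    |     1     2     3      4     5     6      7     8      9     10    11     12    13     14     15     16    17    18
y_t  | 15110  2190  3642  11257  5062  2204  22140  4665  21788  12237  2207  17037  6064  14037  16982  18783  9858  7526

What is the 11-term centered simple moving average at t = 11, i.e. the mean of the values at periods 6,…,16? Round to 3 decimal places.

Sum of periods 6–16: 2204 + 22140 + 4665 + 21788 + 12237 + 2207 + 17037 + 6064 + 14037 + 16982 + 18783 = 138144
Divide by 11: 138144 / 11 = 12558.545

12558.545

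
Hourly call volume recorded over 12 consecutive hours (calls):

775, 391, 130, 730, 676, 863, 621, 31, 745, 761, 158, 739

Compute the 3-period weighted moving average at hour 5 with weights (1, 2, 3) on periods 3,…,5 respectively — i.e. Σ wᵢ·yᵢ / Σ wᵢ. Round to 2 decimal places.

603.00

Weighted sum: 1·130 + 2·730 + 3·676 = 130 + 1460 + 2028 = 3618
Weight total: 1 + 2 + 3 = 6
WMA = 3618 / 6 = 603.00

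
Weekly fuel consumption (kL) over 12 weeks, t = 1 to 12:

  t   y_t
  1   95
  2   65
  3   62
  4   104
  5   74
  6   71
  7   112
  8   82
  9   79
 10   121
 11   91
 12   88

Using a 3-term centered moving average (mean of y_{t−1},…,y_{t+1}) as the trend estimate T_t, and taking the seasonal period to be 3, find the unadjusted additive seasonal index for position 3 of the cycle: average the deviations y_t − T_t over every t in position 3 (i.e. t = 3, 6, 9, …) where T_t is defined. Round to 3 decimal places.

Season position 3 occurs at t = 3, 6, 9 (where T_t is defined).
t=3: T_3 = 77.00000; y_3 − T_3 = 62 − 77.00000 = -15.00000
t=6: T_6 = 85.66667; y_6 − T_6 = 71 − 85.66667 = -14.66667
t=9: T_9 = 94.00000; y_9 − T_9 = 79 − 94.00000 = -15.00000
Mean deviation: (-15.00000 + -14.66667 + -15.00000) / 3 = -14.889

-14.889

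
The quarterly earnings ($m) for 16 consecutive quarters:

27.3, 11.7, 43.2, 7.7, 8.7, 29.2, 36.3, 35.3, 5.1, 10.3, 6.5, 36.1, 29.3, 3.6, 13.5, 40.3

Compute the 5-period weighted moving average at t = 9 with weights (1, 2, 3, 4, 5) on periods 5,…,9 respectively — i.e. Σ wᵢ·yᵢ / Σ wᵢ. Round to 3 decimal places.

22.847

Weighted sum: 1·8.7 + 2·29.2 + 3·36.3 + 4·35.3 + 5·5.1 = 8.7 + 58.4 + 108.9 + 141.2 + 25.5 = 342.7
Weight total: 1 + 2 + 3 + 4 + 5 = 15
WMA = 342.7 / 15 = 22.847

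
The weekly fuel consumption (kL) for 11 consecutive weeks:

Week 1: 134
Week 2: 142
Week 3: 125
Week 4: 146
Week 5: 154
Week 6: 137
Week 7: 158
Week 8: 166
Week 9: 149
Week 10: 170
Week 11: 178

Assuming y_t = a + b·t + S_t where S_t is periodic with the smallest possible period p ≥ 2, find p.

First differences y_{t+1} − y_t: 8, -17, 21, 8, -17, 21, 8, -17, …
The difference pattern repeats every 3 terms and not for any smaller step, so p = 3.

3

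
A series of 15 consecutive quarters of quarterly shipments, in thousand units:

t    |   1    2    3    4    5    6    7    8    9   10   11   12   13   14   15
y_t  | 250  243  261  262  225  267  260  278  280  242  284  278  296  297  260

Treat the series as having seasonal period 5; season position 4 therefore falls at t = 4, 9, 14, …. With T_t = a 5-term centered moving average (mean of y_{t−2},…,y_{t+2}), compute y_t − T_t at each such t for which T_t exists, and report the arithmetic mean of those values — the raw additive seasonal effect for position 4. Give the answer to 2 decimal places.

10.80

Season position 4 occurs at t = 4, 9 (where T_t is defined).
t=4: T_4 = 251.6000; y_4 − T_4 = 262 − 251.6000 = 10.4000
t=9: T_9 = 268.8000; y_9 − T_9 = 280 − 268.8000 = 11.2000
Mean deviation: (10.4000 + 11.2000) / 2 = 10.80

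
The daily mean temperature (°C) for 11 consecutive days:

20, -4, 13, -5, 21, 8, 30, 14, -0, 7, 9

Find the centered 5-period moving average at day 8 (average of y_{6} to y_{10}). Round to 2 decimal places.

11.80

Sum of periods 6–10: 8 + 30 + 14 + (-0) + 7 = 59
Divide by 5: 59 / 5 = 11.80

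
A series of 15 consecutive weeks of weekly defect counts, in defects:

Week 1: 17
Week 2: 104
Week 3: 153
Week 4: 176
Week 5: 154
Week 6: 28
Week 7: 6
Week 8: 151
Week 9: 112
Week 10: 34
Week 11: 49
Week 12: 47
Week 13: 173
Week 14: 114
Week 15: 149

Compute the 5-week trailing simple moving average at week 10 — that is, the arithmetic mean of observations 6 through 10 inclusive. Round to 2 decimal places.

Sum of periods 6–10: 28 + 6 + 151 + 112 + 34 = 331
Divide by 5: 331 / 5 = 66.20

66.20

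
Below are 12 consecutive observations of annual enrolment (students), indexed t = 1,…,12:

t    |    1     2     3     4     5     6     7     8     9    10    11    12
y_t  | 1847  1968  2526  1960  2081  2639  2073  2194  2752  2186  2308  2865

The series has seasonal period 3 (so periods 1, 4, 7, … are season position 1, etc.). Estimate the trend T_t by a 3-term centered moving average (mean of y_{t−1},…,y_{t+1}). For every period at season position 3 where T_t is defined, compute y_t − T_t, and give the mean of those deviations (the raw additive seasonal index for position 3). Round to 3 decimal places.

Season position 3 occurs at t = 3, 6, 9 (where T_t is defined).
t=3: T_3 = 2151.33333; y_3 − T_3 = 2526 − 2151.33333 = 374.66667
t=6: T_6 = 2264.33333; y_6 − T_6 = 2639 − 2264.33333 = 374.66667
t=9: T_9 = 2377.33333; y_9 − T_9 = 2752 − 2377.33333 = 374.66667
Mean deviation: (374.66667 + 374.66667 + 374.66667) / 3 = 374.667

374.667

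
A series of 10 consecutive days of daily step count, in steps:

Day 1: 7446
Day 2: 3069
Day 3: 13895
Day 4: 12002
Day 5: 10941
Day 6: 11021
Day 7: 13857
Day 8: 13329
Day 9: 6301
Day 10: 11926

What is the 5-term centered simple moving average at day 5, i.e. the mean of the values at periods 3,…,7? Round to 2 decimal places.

12343.20

Sum of periods 3–7: 13895 + 12002 + 10941 + 11021 + 13857 = 61716
Divide by 5: 61716 / 5 = 12343.20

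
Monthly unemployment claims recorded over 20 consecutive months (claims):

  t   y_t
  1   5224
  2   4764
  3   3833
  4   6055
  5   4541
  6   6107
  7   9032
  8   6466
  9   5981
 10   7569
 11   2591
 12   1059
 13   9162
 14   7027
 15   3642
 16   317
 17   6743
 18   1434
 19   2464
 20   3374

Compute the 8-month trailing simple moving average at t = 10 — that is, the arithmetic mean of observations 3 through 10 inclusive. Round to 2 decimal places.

Sum of periods 3–10: 3833 + 6055 + 4541 + 6107 + 9032 + 6466 + 5981 + 7569 = 49584
Divide by 8: 49584 / 8 = 6198.00

6198.00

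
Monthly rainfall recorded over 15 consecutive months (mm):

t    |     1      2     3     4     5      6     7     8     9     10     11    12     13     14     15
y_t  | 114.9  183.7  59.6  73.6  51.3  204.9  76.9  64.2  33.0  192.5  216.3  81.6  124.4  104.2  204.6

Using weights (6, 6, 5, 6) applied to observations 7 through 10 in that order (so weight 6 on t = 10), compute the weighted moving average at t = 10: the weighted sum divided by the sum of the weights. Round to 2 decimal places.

Weighted sum: 6·76.9 + 6·64.2 + 5·33.0 + 6·192.5 = 461.4 + 385.2 + 165.0 + 1155.0 = 2166.6
Weight total: 6 + 6 + 5 + 6 = 23
WMA = 2166.6 / 23 = 94.20

94.20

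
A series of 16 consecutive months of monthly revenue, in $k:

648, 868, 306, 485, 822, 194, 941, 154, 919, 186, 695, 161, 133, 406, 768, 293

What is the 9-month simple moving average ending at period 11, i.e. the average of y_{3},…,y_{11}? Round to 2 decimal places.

Sum of periods 3–11: 306 + 485 + 822 + 194 + 941 + 154 + 919 + 186 + 695 = 4702
Divide by 9: 4702 / 9 = 522.44

522.44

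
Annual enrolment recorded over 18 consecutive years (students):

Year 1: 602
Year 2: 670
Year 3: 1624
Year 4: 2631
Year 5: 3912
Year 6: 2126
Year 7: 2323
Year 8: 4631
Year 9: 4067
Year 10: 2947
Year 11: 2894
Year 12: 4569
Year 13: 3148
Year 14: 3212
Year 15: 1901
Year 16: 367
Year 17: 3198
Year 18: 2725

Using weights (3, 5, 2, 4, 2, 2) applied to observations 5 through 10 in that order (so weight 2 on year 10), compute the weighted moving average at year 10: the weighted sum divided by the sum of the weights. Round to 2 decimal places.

Weighted sum: 3·3912 + 5·2126 + 2·2323 + 4·4631 + 2·4067 + 2·2947 = 11736 + 10630 + 4646 + 18524 + 8134 + 5894 = 59564
Weight total: 3 + 5 + 2 + 4 + 2 + 2 = 18
WMA = 59564 / 18 = 3309.11

3309.11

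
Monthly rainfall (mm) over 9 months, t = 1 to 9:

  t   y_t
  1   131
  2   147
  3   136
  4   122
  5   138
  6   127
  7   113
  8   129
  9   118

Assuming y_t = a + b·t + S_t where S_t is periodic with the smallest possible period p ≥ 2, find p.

3

First differences y_{t+1} − y_t: 16, -11, -14, 16, -11, -14, 16, -11, …
The difference pattern repeats every 3 terms and not for any smaller step, so p = 3.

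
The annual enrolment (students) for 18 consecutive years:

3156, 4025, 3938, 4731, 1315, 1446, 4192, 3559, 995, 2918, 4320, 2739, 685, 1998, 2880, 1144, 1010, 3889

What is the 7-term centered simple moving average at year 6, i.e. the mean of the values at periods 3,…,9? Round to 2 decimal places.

Sum of periods 3–9: 3938 + 4731 + 1315 + 1446 + 4192 + 3559 + 995 = 20176
Divide by 7: 20176 / 7 = 2882.29

2882.29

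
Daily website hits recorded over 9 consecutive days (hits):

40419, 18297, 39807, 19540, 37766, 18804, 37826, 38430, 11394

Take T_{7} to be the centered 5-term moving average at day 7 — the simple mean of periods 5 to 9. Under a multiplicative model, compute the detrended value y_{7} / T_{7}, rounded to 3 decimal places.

Trend T_7 = (37766 + 18804 + 37826 + 38430 + 11394) / 5 = 144220/5 = 28844.00000
Ratio to trend: 37826 / 28844.00000 = 1.311

1.311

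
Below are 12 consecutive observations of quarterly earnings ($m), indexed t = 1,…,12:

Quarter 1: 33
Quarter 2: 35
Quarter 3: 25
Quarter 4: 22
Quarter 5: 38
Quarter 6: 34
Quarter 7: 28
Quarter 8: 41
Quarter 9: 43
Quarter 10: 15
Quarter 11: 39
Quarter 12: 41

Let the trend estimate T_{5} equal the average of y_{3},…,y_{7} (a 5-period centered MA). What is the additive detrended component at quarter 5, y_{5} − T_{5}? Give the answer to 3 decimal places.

Trend T_5 = (25 + 22 + 38 + 34 + 28) / 5 = 147/5 = 29.40000
Detrended value: 38 − 29.40000 = 8.600

8.600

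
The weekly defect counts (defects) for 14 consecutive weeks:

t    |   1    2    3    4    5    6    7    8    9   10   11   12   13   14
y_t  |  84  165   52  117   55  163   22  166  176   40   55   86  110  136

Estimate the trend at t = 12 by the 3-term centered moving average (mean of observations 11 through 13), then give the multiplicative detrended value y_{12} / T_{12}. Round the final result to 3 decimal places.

Trend T_12 = (55 + 86 + 110) / 3 = 251/3 = 83.66667
Ratio to trend: 86 / 83.66667 = 1.028

1.028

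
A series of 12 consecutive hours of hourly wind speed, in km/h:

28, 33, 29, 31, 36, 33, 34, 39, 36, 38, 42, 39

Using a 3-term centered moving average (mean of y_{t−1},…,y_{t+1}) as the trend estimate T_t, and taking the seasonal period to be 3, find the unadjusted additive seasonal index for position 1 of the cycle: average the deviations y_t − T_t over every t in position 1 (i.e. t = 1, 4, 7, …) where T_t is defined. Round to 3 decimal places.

-1.000

Season position 1 occurs at t = 4, 7, 10 (where T_t is defined).
t=4: T_4 = 32.00000; y_4 − T_4 = 31 − 32.00000 = -1.00000
t=7: T_7 = 35.33333; y_7 − T_7 = 34 − 35.33333 = -1.33333
t=10: T_10 = 38.66667; y_10 − T_10 = 38 − 38.66667 = -0.66667
Mean deviation: (-1.00000 + -1.33333 + -0.66667) / 3 = -1.000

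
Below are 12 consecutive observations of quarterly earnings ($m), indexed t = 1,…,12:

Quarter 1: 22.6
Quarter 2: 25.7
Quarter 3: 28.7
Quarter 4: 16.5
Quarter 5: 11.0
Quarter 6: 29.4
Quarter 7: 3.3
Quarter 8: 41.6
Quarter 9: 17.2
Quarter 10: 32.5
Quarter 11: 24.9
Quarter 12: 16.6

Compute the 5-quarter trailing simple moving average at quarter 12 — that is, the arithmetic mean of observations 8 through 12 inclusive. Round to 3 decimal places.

26.560

Sum of periods 8–12: 41.6 + 17.2 + 32.5 + 24.9 + 16.6 = 132.8
Divide by 5: 132.8 / 5 = 26.560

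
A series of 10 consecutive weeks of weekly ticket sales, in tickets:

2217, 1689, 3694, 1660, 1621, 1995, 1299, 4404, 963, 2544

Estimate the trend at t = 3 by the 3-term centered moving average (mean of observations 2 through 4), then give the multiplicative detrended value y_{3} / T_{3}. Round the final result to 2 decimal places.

Trend T_3 = (1689 + 3694 + 1660) / 3 = 7043/3 = 2347.6667
Ratio to trend: 3694 / 2347.6667 = 1.57

1.57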